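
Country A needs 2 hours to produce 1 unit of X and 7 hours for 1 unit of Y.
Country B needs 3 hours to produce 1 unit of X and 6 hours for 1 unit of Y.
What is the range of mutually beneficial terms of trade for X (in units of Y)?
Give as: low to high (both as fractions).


Opportunity cost of X for Country A = hours_X / hours_Y = 2/7 = 2/7 units of Y
Opportunity cost of X for Country B = hours_X / hours_Y = 3/6 = 1/2 units of Y
Terms of trade must be between the two opportunity costs.
Range: 2/7 to 1/2

2/7 to 1/2


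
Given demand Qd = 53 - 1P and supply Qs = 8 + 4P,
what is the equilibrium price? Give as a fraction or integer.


At equilibrium, Qd = Qs.
53 - 1P = 8 + 4P
53 - 8 = 1P + 4P
45 = 5P
P* = 45/5 = 9

9


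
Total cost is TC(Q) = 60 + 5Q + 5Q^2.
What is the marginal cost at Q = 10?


MC = dTC/dQ = 5 + 2*5*Q
At Q = 10:
MC = 5 + 10*10
MC = 5 + 100 = 105

105


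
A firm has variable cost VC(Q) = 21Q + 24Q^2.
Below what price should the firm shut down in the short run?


AVC(Q) = VC(Q)/Q = 21 + 24Q
AVC is increasing in Q, so minimum AVC is at Q -> 0+.
Min AVC = 21
The firm should shut down if P < 21.

21


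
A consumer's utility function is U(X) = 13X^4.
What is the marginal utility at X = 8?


MU = dU/dX = 13*4*X^(4-1)
MU = 52*X^3
At X = 8:
MU = 52 * 8^3
MU = 52 * 512 = 26624

26624


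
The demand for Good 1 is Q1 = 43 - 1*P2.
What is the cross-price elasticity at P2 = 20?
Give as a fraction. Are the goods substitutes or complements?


dQ1/dP2 = -1
At P2 = 20: Q1 = 43 - 1*20 = 23
Exy = (dQ1/dP2)(P2/Q1) = -1 * 20 / 23 = -20/23
Since Exy < 0, the goods are complements.

-20/23 (complements)


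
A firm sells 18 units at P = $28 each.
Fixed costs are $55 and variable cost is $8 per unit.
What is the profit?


Total Revenue = P * Q = 28 * 18 = $504
Total Cost = FC + VC*Q = 55 + 8*18 = $199
Profit = TR - TC = 504 - 199 = $305

$305


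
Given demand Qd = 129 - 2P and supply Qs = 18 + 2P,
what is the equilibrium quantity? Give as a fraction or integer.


First find equilibrium price:
129 - 2P = 18 + 2P
P* = 111/4 = 111/4
Then substitute into demand:
Q* = 129 - 2 * 111/4 = 147/2

147/2


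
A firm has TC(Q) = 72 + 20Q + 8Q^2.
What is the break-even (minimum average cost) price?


AC(Q) = 72/Q + 20 + 8Q
To minimize: dAC/dQ = -72/Q^2 + 8 = 0
Q^2 = 72/8 = 9
Q* = 3
Min AC = 72/3 + 20 + 8*3
Min AC = 24 + 20 + 24 = 68

68


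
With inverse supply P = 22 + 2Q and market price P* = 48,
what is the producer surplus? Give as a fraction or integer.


Minimum supply price (at Q=0): P_min = 22
Quantity supplied at P* = 48:
Q* = (48 - 22)/2 = 13
PS = (1/2) * Q* * (P* - P_min)
PS = (1/2) * 13 * (48 - 22)
PS = (1/2) * 13 * 26 = 169

169


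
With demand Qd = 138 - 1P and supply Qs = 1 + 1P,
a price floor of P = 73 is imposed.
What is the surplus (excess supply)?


At P = 73:
Qd = 138 - 1*73 = 65
Qs = 1 + 1*73 = 74
Surplus = Qs - Qd = 74 - 65 = 9

9


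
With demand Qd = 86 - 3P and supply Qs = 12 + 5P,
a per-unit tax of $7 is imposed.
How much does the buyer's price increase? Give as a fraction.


With a per-unit tax, the buyer's price increase depends on relative slopes.
Supply slope: d = 5, Demand slope: b = 3
Buyer's price increase = d * tax / (b + d)
= 5 * 7 / (3 + 5)
= 35 / 8 = 35/8

35/8


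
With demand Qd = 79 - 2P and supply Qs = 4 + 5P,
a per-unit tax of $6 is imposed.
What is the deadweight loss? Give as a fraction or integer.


Pre-tax equilibrium quantity: Q* = 403/7
Post-tax equilibrium quantity: Q_tax = 49
Reduction in quantity: Q* - Q_tax = 60/7
DWL = (1/2) * tax * (Q* - Q_tax)
DWL = (1/2) * 6 * 60/7 = 180/7

180/7


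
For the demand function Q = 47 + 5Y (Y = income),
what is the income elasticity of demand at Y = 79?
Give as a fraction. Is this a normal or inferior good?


dQ/dY = 5
At Y = 79: Q = 47 + 5*79 = 442
Ey = (dQ/dY)(Y/Q) = 5 * 79 / 442 = 395/442
Since Ey > 0, this is a normal good.

395/442 (normal good)


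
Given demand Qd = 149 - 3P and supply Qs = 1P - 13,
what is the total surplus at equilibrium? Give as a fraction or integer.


Find equilibrium: 149 - 3P = 1P - 13
149 + 13 = 4P
P* = 162/4 = 81/2
Q* = 1*81/2 - 13 = 55/2
Inverse demand: P = 149/3 - Q/3, so P_max = 149/3
Inverse supply: P = 13 + Q/1, so P_min = 13
CS = (1/2) * 55/2 * (149/3 - 81/2) = 3025/24
PS = (1/2) * 55/2 * (81/2 - 13) = 3025/8
TS = CS + PS = 3025/24 + 3025/8 = 3025/6

3025/6


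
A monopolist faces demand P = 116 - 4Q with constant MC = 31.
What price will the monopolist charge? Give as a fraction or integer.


MR = 116 - 8Q
Set MR = MC: 116 - 8Q = 31
Q* = 85/8
Substitute into demand:
P* = 116 - 4*85/8 = 147/2

147/2


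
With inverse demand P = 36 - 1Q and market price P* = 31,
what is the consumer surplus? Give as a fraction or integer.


Maximum willingness to pay (at Q=0): P_max = 36
Quantity demanded at P* = 31:
Q* = (36 - 31)/1 = 5
CS = (1/2) * Q* * (P_max - P*)
CS = (1/2) * 5 * (36 - 31)
CS = (1/2) * 5 * 5 = 25/2

25/2


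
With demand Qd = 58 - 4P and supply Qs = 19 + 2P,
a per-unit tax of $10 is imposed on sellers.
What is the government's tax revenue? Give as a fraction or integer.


With tax on sellers, new supply: Qs' = 19 + 2(P - 10)
= 2P - 1
New equilibrium quantity:
Q_new = 56/3
Tax revenue = tax * Q_new = 10 * 56/3 = 560/3

560/3


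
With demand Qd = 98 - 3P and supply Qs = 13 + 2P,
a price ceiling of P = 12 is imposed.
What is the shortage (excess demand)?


At P = 12:
Qd = 98 - 3*12 = 62
Qs = 13 + 2*12 = 37
Shortage = Qd - Qs = 62 - 37 = 25

25


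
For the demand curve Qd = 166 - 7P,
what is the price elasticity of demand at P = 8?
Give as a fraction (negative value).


dQ/dP = -7
At P = 8: Q = 166 - 7*8 = 110
E = (dQ/dP)(P/Q) = (-7)(8/110) = -28/55

-28/55


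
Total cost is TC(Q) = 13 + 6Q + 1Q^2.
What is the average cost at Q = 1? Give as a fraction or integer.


TC(1) = 13 + 6*1 + 1*1^2
TC(1) = 13 + 6 + 1 = 20
AC = TC/Q = 20/1 = 20

20


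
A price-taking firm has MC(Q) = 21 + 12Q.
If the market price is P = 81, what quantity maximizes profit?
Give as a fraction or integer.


In perfect competition, profit is maximized where P = MC.
81 = 21 + 12Q
60 = 12Q
Q* = 60/12 = 5

5


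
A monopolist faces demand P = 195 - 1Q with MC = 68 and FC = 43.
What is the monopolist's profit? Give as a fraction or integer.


MR = MC: 195 - 2Q = 68
Q* = 127/2
P* = 195 - 1*127/2 = 263/2
Profit = (P* - MC)*Q* - FC
= (263/2 - 68)*127/2 - 43
= 127/2*127/2 - 43
= 16129/4 - 43 = 15957/4

15957/4


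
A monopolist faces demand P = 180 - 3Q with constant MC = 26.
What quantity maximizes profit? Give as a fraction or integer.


TR = P*Q = (180 - 3Q)Q = 180Q - 3Q^2
MR = dTR/dQ = 180 - 6Q
Set MR = MC:
180 - 6Q = 26
154 = 6Q
Q* = 154/6 = 77/3

77/3


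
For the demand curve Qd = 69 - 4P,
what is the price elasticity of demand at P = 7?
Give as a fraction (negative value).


dQ/dP = -4
At P = 7: Q = 69 - 4*7 = 41
E = (dQ/dP)(P/Q) = (-4)(7/41) = -28/41

-28/41


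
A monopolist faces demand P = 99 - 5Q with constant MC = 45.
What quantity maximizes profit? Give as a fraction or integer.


TR = P*Q = (99 - 5Q)Q = 99Q - 5Q^2
MR = dTR/dQ = 99 - 10Q
Set MR = MC:
99 - 10Q = 45
54 = 10Q
Q* = 54/10 = 27/5

27/5


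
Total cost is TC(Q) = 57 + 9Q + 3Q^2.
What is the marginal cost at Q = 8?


MC = dTC/dQ = 9 + 2*3*Q
At Q = 8:
MC = 9 + 6*8
MC = 9 + 48 = 57

57


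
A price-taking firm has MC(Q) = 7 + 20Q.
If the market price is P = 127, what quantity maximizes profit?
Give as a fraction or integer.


In perfect competition, profit is maximized where P = MC.
127 = 7 + 20Q
120 = 20Q
Q* = 120/20 = 6

6


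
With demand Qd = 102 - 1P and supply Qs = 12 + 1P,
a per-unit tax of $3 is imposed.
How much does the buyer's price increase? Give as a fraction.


With a per-unit tax, the buyer's price increase depends on relative slopes.
Supply slope: d = 1, Demand slope: b = 1
Buyer's price increase = d * tax / (b + d)
= 1 * 3 / (1 + 1)
= 3 / 2 = 3/2

3/2


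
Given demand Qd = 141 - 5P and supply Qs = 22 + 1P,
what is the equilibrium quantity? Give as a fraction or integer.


First find equilibrium price:
141 - 5P = 22 + 1P
P* = 119/6 = 119/6
Then substitute into demand:
Q* = 141 - 5 * 119/6 = 251/6

251/6


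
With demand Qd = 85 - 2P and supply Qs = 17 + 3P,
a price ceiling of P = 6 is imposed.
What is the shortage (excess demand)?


At P = 6:
Qd = 85 - 2*6 = 73
Qs = 17 + 3*6 = 35
Shortage = Qd - Qs = 73 - 35 = 38

38


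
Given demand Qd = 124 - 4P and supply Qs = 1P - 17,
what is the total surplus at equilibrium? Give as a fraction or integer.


Find equilibrium: 124 - 4P = 1P - 17
124 + 17 = 5P
P* = 141/5 = 141/5
Q* = 1*141/5 - 17 = 56/5
Inverse demand: P = 31 - Q/4, so P_max = 31
Inverse supply: P = 17 + Q/1, so P_min = 17
CS = (1/2) * 56/5 * (31 - 141/5) = 392/25
PS = (1/2) * 56/5 * (141/5 - 17) = 1568/25
TS = CS + PS = 392/25 + 1568/25 = 392/5

392/5


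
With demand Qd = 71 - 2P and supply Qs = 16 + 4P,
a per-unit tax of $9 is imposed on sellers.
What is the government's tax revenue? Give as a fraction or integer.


With tax on sellers, new supply: Qs' = 16 + 4(P - 9)
= 4P - 20
New equilibrium quantity:
Q_new = 122/3
Tax revenue = tax * Q_new = 9 * 122/3 = 366

366


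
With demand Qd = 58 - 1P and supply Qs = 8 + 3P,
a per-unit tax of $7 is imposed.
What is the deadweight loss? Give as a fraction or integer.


Pre-tax equilibrium quantity: Q* = 91/2
Post-tax equilibrium quantity: Q_tax = 161/4
Reduction in quantity: Q* - Q_tax = 21/4
DWL = (1/2) * tax * (Q* - Q_tax)
DWL = (1/2) * 7 * 21/4 = 147/8

147/8


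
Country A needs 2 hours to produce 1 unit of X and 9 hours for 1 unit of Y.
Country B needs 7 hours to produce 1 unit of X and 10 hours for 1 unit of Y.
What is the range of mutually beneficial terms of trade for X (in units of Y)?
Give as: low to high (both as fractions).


Opportunity cost of X for Country A = hours_X / hours_Y = 2/9 = 2/9 units of Y
Opportunity cost of X for Country B = hours_X / hours_Y = 7/10 = 7/10 units of Y
Terms of trade must be between the two opportunity costs.
Range: 2/9 to 7/10

2/9 to 7/10


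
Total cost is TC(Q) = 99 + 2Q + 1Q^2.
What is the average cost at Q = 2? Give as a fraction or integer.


TC(2) = 99 + 2*2 + 1*2^2
TC(2) = 99 + 4 + 4 = 107
AC = TC/Q = 107/2 = 107/2

107/2


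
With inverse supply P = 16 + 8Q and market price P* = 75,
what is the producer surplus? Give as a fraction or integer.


Minimum supply price (at Q=0): P_min = 16
Quantity supplied at P* = 75:
Q* = (75 - 16)/8 = 59/8
PS = (1/2) * Q* * (P* - P_min)
PS = (1/2) * 59/8 * (75 - 16)
PS = (1/2) * 59/8 * 59 = 3481/16

3481/16


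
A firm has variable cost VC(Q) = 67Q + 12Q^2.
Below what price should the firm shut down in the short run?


AVC(Q) = VC(Q)/Q = 67 + 12Q
AVC is increasing in Q, so minimum AVC is at Q -> 0+.
Min AVC = 67
The firm should shut down if P < 67.

67


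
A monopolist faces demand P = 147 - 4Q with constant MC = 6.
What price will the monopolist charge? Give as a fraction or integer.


MR = 147 - 8Q
Set MR = MC: 147 - 8Q = 6
Q* = 141/8
Substitute into demand:
P* = 147 - 4*141/8 = 153/2

153/2


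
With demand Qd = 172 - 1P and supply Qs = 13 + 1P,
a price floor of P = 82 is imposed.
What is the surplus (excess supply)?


At P = 82:
Qd = 172 - 1*82 = 90
Qs = 13 + 1*82 = 95
Surplus = Qs - Qd = 95 - 90 = 5

5


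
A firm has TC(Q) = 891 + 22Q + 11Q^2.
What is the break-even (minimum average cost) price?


AC(Q) = 891/Q + 22 + 11Q
To minimize: dAC/dQ = -891/Q^2 + 11 = 0
Q^2 = 891/11 = 81
Q* = 9
Min AC = 891/9 + 22 + 11*9
Min AC = 99 + 22 + 99 = 220

220


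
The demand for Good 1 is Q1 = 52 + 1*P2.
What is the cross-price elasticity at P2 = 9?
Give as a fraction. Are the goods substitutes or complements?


dQ1/dP2 = 1
At P2 = 9: Q1 = 52 + 1*9 = 61
Exy = (dQ1/dP2)(P2/Q1) = 1 * 9 / 61 = 9/61
Since Exy > 0, the goods are substitutes.

9/61 (substitutes)


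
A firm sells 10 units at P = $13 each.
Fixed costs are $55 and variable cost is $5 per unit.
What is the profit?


Total Revenue = P * Q = 13 * 10 = $130
Total Cost = FC + VC*Q = 55 + 5*10 = $105
Profit = TR - TC = 130 - 105 = $25

$25


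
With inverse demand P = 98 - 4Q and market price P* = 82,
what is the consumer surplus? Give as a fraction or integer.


Maximum willingness to pay (at Q=0): P_max = 98
Quantity demanded at P* = 82:
Q* = (98 - 82)/4 = 4
CS = (1/2) * Q* * (P_max - P*)
CS = (1/2) * 4 * (98 - 82)
CS = (1/2) * 4 * 16 = 32

32


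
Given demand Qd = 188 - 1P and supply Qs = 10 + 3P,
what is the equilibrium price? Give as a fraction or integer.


At equilibrium, Qd = Qs.
188 - 1P = 10 + 3P
188 - 10 = 1P + 3P
178 = 4P
P* = 178/4 = 89/2

89/2


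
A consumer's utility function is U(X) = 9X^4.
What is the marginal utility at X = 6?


MU = dU/dX = 9*4*X^(4-1)
MU = 36*X^3
At X = 6:
MU = 36 * 6^3
MU = 36 * 216 = 7776

7776


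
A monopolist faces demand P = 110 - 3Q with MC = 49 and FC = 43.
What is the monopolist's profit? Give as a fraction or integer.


MR = MC: 110 - 6Q = 49
Q* = 61/6
P* = 110 - 3*61/6 = 159/2
Profit = (P* - MC)*Q* - FC
= (159/2 - 49)*61/6 - 43
= 61/2*61/6 - 43
= 3721/12 - 43 = 3205/12

3205/12


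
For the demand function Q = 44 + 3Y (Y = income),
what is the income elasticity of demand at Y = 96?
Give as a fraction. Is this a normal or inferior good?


dQ/dY = 3
At Y = 96: Q = 44 + 3*96 = 332
Ey = (dQ/dY)(Y/Q) = 3 * 96 / 332 = 72/83
Since Ey > 0, this is a normal good.

72/83 (normal good)


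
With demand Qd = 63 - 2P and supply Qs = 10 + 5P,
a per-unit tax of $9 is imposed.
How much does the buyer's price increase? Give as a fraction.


With a per-unit tax, the buyer's price increase depends on relative slopes.
Supply slope: d = 5, Demand slope: b = 2
Buyer's price increase = d * tax / (b + d)
= 5 * 9 / (2 + 5)
= 45 / 7 = 45/7

45/7


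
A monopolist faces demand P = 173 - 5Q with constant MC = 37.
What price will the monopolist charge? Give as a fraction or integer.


MR = 173 - 10Q
Set MR = MC: 173 - 10Q = 37
Q* = 68/5
Substitute into demand:
P* = 173 - 5*68/5 = 105

105


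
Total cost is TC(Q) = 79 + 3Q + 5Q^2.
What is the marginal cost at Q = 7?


MC = dTC/dQ = 3 + 2*5*Q
At Q = 7:
MC = 3 + 10*7
MC = 3 + 70 = 73

73


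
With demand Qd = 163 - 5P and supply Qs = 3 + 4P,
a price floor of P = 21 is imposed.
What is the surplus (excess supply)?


At P = 21:
Qd = 163 - 5*21 = 58
Qs = 3 + 4*21 = 87
Surplus = Qs - Qd = 87 - 58 = 29

29


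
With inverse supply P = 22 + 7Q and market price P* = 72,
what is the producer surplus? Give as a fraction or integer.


Minimum supply price (at Q=0): P_min = 22
Quantity supplied at P* = 72:
Q* = (72 - 22)/7 = 50/7
PS = (1/2) * Q* * (P* - P_min)
PS = (1/2) * 50/7 * (72 - 22)
PS = (1/2) * 50/7 * 50 = 1250/7

1250/7


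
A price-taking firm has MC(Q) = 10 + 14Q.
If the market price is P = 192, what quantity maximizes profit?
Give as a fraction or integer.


In perfect competition, profit is maximized where P = MC.
192 = 10 + 14Q
182 = 14Q
Q* = 182/14 = 13

13


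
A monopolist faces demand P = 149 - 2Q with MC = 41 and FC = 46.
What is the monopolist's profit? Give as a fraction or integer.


MR = MC: 149 - 4Q = 41
Q* = 27
P* = 149 - 2*27 = 95
Profit = (P* - MC)*Q* - FC
= (95 - 41)*27 - 46
= 54*27 - 46
= 1458 - 46 = 1412

1412


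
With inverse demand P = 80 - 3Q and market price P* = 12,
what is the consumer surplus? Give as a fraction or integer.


Maximum willingness to pay (at Q=0): P_max = 80
Quantity demanded at P* = 12:
Q* = (80 - 12)/3 = 68/3
CS = (1/2) * Q* * (P_max - P*)
CS = (1/2) * 68/3 * (80 - 12)
CS = (1/2) * 68/3 * 68 = 2312/3

2312/3


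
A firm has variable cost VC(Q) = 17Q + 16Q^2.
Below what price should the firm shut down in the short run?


AVC(Q) = VC(Q)/Q = 17 + 16Q
AVC is increasing in Q, so minimum AVC is at Q -> 0+.
Min AVC = 17
The firm should shut down if P < 17.

17


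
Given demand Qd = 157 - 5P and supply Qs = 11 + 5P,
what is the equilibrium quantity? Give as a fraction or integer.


First find equilibrium price:
157 - 5P = 11 + 5P
P* = 146/10 = 73/5
Then substitute into demand:
Q* = 157 - 5 * 73/5 = 84

84


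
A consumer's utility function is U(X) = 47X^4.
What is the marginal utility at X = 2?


MU = dU/dX = 47*4*X^(4-1)
MU = 188*X^3
At X = 2:
MU = 188 * 2^3
MU = 188 * 8 = 1504

1504


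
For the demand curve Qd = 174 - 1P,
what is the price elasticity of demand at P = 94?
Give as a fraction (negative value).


dQ/dP = -1
At P = 94: Q = 174 - 1*94 = 80
E = (dQ/dP)(P/Q) = (-1)(94/80) = -47/40

-47/40


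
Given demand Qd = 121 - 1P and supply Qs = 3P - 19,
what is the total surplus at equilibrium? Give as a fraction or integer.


Find equilibrium: 121 - 1P = 3P - 19
121 + 19 = 4P
P* = 140/4 = 35
Q* = 3*35 - 19 = 86
Inverse demand: P = 121 - Q/1, so P_max = 121
Inverse supply: P = 19/3 + Q/3, so P_min = 19/3
CS = (1/2) * 86 * (121 - 35) = 3698
PS = (1/2) * 86 * (35 - 19/3) = 3698/3
TS = CS + PS = 3698 + 3698/3 = 14792/3

14792/3


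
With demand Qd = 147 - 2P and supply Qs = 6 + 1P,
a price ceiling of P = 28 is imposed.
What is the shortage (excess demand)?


At P = 28:
Qd = 147 - 2*28 = 91
Qs = 6 + 1*28 = 34
Shortage = Qd - Qs = 91 - 34 = 57

57


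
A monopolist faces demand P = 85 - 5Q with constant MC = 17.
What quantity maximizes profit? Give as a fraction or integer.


TR = P*Q = (85 - 5Q)Q = 85Q - 5Q^2
MR = dTR/dQ = 85 - 10Q
Set MR = MC:
85 - 10Q = 17
68 = 10Q
Q* = 68/10 = 34/5

34/5


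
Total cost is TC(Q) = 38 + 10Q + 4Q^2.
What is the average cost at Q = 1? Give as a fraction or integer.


TC(1) = 38 + 10*1 + 4*1^2
TC(1) = 38 + 10 + 4 = 52
AC = TC/Q = 52/1 = 52

52


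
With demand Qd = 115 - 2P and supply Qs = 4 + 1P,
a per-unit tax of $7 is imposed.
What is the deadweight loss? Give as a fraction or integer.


Pre-tax equilibrium quantity: Q* = 41
Post-tax equilibrium quantity: Q_tax = 109/3
Reduction in quantity: Q* - Q_tax = 14/3
DWL = (1/2) * tax * (Q* - Q_tax)
DWL = (1/2) * 7 * 14/3 = 49/3

49/3


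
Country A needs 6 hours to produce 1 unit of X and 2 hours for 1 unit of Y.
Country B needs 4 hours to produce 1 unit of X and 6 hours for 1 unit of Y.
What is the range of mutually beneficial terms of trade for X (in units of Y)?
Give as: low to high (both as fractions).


Opportunity cost of X for Country A = hours_X / hours_Y = 6/2 = 3 units of Y
Opportunity cost of X for Country B = hours_X / hours_Y = 4/6 = 2/3 units of Y
Terms of trade must be between the two opportunity costs.
Range: 2/3 to 3

2/3 to 3


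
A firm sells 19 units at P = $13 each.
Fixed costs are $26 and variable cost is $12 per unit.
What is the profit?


Total Revenue = P * Q = 13 * 19 = $247
Total Cost = FC + VC*Q = 26 + 12*19 = $254
Profit = TR - TC = 247 - 254 = $-7

$-7


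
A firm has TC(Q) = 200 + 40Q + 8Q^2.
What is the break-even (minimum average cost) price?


AC(Q) = 200/Q + 40 + 8Q
To minimize: dAC/dQ = -200/Q^2 + 8 = 0
Q^2 = 200/8 = 25
Q* = 5
Min AC = 200/5 + 40 + 8*5
Min AC = 40 + 40 + 40 = 120

120


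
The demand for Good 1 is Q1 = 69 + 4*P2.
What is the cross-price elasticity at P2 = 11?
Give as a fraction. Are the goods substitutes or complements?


dQ1/dP2 = 4
At P2 = 11: Q1 = 69 + 4*11 = 113
Exy = (dQ1/dP2)(P2/Q1) = 4 * 11 / 113 = 44/113
Since Exy > 0, the goods are substitutes.

44/113 (substitutes)


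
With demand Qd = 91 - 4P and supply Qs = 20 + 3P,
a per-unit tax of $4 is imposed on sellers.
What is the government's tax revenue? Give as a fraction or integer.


With tax on sellers, new supply: Qs' = 20 + 3(P - 4)
= 8 + 3P
New equilibrium quantity:
Q_new = 305/7
Tax revenue = tax * Q_new = 4 * 305/7 = 1220/7

1220/7


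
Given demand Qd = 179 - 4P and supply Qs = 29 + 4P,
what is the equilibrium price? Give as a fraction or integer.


At equilibrium, Qd = Qs.
179 - 4P = 29 + 4P
179 - 29 = 4P + 4P
150 = 8P
P* = 150/8 = 75/4

75/4


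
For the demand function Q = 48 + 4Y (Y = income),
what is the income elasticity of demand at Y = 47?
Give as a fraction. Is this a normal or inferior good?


dQ/dY = 4
At Y = 47: Q = 48 + 4*47 = 236
Ey = (dQ/dY)(Y/Q) = 4 * 47 / 236 = 47/59
Since Ey > 0, this is a normal good.

47/59 (normal good)


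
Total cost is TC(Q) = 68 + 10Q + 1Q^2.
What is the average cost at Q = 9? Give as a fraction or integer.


TC(9) = 68 + 10*9 + 1*9^2
TC(9) = 68 + 90 + 81 = 239
AC = TC/Q = 239/9 = 239/9

239/9


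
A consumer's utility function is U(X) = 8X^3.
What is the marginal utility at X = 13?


MU = dU/dX = 8*3*X^(3-1)
MU = 24*X^2
At X = 13:
MU = 24 * 13^2
MU = 24 * 169 = 4056

4056


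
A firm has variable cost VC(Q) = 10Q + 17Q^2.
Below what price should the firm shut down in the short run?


AVC(Q) = VC(Q)/Q = 10 + 17Q
AVC is increasing in Q, so minimum AVC is at Q -> 0+.
Min AVC = 10
The firm should shut down if P < 10.

10


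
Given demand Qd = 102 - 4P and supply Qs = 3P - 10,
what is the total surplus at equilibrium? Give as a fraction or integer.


Find equilibrium: 102 - 4P = 3P - 10
102 + 10 = 7P
P* = 112/7 = 16
Q* = 3*16 - 10 = 38
Inverse demand: P = 51/2 - Q/4, so P_max = 51/2
Inverse supply: P = 10/3 + Q/3, so P_min = 10/3
CS = (1/2) * 38 * (51/2 - 16) = 361/2
PS = (1/2) * 38 * (16 - 10/3) = 722/3
TS = CS + PS = 361/2 + 722/3 = 2527/6

2527/6


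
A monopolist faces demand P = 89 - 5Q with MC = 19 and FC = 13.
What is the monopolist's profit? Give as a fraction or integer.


MR = MC: 89 - 10Q = 19
Q* = 7
P* = 89 - 5*7 = 54
Profit = (P* - MC)*Q* - FC
= (54 - 19)*7 - 13
= 35*7 - 13
= 245 - 13 = 232

232


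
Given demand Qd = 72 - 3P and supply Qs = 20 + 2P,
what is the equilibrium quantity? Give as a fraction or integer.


First find equilibrium price:
72 - 3P = 20 + 2P
P* = 52/5 = 52/5
Then substitute into demand:
Q* = 72 - 3 * 52/5 = 204/5

204/5


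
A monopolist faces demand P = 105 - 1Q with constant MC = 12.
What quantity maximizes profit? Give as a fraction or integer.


TR = P*Q = (105 - 1Q)Q = 105Q - 1Q^2
MR = dTR/dQ = 105 - 2Q
Set MR = MC:
105 - 2Q = 12
93 = 2Q
Q* = 93/2 = 93/2

93/2


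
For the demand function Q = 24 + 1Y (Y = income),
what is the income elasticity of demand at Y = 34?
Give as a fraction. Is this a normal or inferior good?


dQ/dY = 1
At Y = 34: Q = 24 + 1*34 = 58
Ey = (dQ/dY)(Y/Q) = 1 * 34 / 58 = 17/29
Since Ey > 0, this is a normal good.

17/29 (normal good)


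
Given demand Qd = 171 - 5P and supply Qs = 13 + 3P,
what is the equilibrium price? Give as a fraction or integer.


At equilibrium, Qd = Qs.
171 - 5P = 13 + 3P
171 - 13 = 5P + 3P
158 = 8P
P* = 158/8 = 79/4

79/4


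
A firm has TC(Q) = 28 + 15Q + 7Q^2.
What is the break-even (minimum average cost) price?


AC(Q) = 28/Q + 15 + 7Q
To minimize: dAC/dQ = -28/Q^2 + 7 = 0
Q^2 = 28/7 = 4
Q* = 2
Min AC = 28/2 + 15 + 7*2
Min AC = 14 + 15 + 14 = 43

43


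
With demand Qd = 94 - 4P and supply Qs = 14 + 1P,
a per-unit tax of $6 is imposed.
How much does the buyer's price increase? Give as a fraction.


With a per-unit tax, the buyer's price increase depends on relative slopes.
Supply slope: d = 1, Demand slope: b = 4
Buyer's price increase = d * tax / (b + d)
= 1 * 6 / (4 + 1)
= 6 / 5 = 6/5

6/5


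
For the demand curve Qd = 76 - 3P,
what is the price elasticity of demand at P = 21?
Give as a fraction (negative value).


dQ/dP = -3
At P = 21: Q = 76 - 3*21 = 13
E = (dQ/dP)(P/Q) = (-3)(21/13) = -63/13

-63/13


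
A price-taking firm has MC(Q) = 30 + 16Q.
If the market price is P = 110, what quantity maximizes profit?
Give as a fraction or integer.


In perfect competition, profit is maximized where P = MC.
110 = 30 + 16Q
80 = 16Q
Q* = 80/16 = 5

5


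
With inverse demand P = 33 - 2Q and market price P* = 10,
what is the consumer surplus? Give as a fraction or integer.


Maximum willingness to pay (at Q=0): P_max = 33
Quantity demanded at P* = 10:
Q* = (33 - 10)/2 = 23/2
CS = (1/2) * Q* * (P_max - P*)
CS = (1/2) * 23/2 * (33 - 10)
CS = (1/2) * 23/2 * 23 = 529/4

529/4


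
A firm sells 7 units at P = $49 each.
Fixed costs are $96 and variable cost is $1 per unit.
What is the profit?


Total Revenue = P * Q = 49 * 7 = $343
Total Cost = FC + VC*Q = 96 + 1*7 = $103
Profit = TR - TC = 343 - 103 = $240

$240


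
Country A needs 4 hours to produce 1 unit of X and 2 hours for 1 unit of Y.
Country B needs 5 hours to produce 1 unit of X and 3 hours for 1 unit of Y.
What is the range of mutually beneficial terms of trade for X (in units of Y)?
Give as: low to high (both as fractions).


Opportunity cost of X for Country A = hours_X / hours_Y = 4/2 = 2 units of Y
Opportunity cost of X for Country B = hours_X / hours_Y = 5/3 = 5/3 units of Y
Terms of trade must be between the two opportunity costs.
Range: 5/3 to 2

5/3 to 2


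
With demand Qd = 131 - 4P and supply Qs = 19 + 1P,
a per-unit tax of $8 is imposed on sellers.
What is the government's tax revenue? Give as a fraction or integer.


With tax on sellers, new supply: Qs' = 19 + 1(P - 8)
= 11 + 1P
New equilibrium quantity:
Q_new = 35
Tax revenue = tax * Q_new = 8 * 35 = 280

280


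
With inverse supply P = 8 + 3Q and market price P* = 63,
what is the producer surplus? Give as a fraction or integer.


Minimum supply price (at Q=0): P_min = 8
Quantity supplied at P* = 63:
Q* = (63 - 8)/3 = 55/3
PS = (1/2) * Q* * (P* - P_min)
PS = (1/2) * 55/3 * (63 - 8)
PS = (1/2) * 55/3 * 55 = 3025/6

3025/6


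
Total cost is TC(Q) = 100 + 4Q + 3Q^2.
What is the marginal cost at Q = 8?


MC = dTC/dQ = 4 + 2*3*Q
At Q = 8:
MC = 4 + 6*8
MC = 4 + 48 = 52

52


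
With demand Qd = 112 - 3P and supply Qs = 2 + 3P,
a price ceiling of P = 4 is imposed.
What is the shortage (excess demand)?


At P = 4:
Qd = 112 - 3*4 = 100
Qs = 2 + 3*4 = 14
Shortage = Qd - Qs = 100 - 14 = 86

86


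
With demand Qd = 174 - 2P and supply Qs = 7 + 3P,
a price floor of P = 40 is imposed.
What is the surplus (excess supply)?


At P = 40:
Qd = 174 - 2*40 = 94
Qs = 7 + 3*40 = 127
Surplus = Qs - Qd = 127 - 94 = 33

33


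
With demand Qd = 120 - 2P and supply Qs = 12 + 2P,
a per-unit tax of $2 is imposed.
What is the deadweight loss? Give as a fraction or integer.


Pre-tax equilibrium quantity: Q* = 66
Post-tax equilibrium quantity: Q_tax = 64
Reduction in quantity: Q* - Q_tax = 2
DWL = (1/2) * tax * (Q* - Q_tax)
DWL = (1/2) * 2 * 2 = 2

2


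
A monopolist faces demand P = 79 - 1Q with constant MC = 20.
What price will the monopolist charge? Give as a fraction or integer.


MR = 79 - 2Q
Set MR = MC: 79 - 2Q = 20
Q* = 59/2
Substitute into demand:
P* = 79 - 1*59/2 = 99/2

99/2


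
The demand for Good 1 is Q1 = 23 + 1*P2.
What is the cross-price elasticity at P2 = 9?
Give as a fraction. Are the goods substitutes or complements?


dQ1/dP2 = 1
At P2 = 9: Q1 = 23 + 1*9 = 32
Exy = (dQ1/dP2)(P2/Q1) = 1 * 9 / 32 = 9/32
Since Exy > 0, the goods are substitutes.

9/32 (substitutes)


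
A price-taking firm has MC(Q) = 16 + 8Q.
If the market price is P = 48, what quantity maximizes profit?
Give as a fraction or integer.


In perfect competition, profit is maximized where P = MC.
48 = 16 + 8Q
32 = 8Q
Q* = 32/8 = 4

4


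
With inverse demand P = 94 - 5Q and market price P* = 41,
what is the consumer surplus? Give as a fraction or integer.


Maximum willingness to pay (at Q=0): P_max = 94
Quantity demanded at P* = 41:
Q* = (94 - 41)/5 = 53/5
CS = (1/2) * Q* * (P_max - P*)
CS = (1/2) * 53/5 * (94 - 41)
CS = (1/2) * 53/5 * 53 = 2809/10

2809/10


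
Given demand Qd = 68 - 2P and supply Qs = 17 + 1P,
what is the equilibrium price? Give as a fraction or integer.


At equilibrium, Qd = Qs.
68 - 2P = 17 + 1P
68 - 17 = 2P + 1P
51 = 3P
P* = 51/3 = 17

17


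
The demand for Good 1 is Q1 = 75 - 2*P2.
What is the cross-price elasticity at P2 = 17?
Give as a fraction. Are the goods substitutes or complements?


dQ1/dP2 = -2
At P2 = 17: Q1 = 75 - 2*17 = 41
Exy = (dQ1/dP2)(P2/Q1) = -2 * 17 / 41 = -34/41
Since Exy < 0, the goods are complements.

-34/41 (complements)


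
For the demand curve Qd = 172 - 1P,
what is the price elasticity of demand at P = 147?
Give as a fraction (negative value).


dQ/dP = -1
At P = 147: Q = 172 - 1*147 = 25
E = (dQ/dP)(P/Q) = (-1)(147/25) = -147/25

-147/25


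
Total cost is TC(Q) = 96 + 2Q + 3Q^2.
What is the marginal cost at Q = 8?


MC = dTC/dQ = 2 + 2*3*Q
At Q = 8:
MC = 2 + 6*8
MC = 2 + 48 = 50

50


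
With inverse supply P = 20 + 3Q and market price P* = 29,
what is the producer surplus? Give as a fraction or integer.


Minimum supply price (at Q=0): P_min = 20
Quantity supplied at P* = 29:
Q* = (29 - 20)/3 = 3
PS = (1/2) * Q* * (P* - P_min)
PS = (1/2) * 3 * (29 - 20)
PS = (1/2) * 3 * 9 = 27/2

27/2


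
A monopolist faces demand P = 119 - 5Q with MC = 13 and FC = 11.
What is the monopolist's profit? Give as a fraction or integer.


MR = MC: 119 - 10Q = 13
Q* = 53/5
P* = 119 - 5*53/5 = 66
Profit = (P* - MC)*Q* - FC
= (66 - 13)*53/5 - 11
= 53*53/5 - 11
= 2809/5 - 11 = 2754/5

2754/5


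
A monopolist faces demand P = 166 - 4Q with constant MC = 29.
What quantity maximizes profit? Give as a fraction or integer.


TR = P*Q = (166 - 4Q)Q = 166Q - 4Q^2
MR = dTR/dQ = 166 - 8Q
Set MR = MC:
166 - 8Q = 29
137 = 8Q
Q* = 137/8 = 137/8

137/8


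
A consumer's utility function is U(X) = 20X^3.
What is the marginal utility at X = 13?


MU = dU/dX = 20*3*X^(3-1)
MU = 60*X^2
At X = 13:
MU = 60 * 13^2
MU = 60 * 169 = 10140

10140


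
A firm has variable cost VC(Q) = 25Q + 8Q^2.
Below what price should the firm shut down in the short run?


AVC(Q) = VC(Q)/Q = 25 + 8Q
AVC is increasing in Q, so minimum AVC is at Q -> 0+.
Min AVC = 25
The firm should shut down if P < 25.

25


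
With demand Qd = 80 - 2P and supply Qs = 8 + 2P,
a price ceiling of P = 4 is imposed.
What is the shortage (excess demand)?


At P = 4:
Qd = 80 - 2*4 = 72
Qs = 8 + 2*4 = 16
Shortage = Qd - Qs = 72 - 16 = 56

56


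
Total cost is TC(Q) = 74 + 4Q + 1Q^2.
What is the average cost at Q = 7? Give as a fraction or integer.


TC(7) = 74 + 4*7 + 1*7^2
TC(7) = 74 + 28 + 49 = 151
AC = TC/Q = 151/7 = 151/7

151/7


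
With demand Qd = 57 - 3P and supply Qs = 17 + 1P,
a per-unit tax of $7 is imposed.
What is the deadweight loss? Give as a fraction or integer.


Pre-tax equilibrium quantity: Q* = 27
Post-tax equilibrium quantity: Q_tax = 87/4
Reduction in quantity: Q* - Q_tax = 21/4
DWL = (1/2) * tax * (Q* - Q_tax)
DWL = (1/2) * 7 * 21/4 = 147/8

147/8


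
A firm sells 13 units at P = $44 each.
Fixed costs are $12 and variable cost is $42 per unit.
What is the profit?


Total Revenue = P * Q = 44 * 13 = $572
Total Cost = FC + VC*Q = 12 + 42*13 = $558
Profit = TR - TC = 572 - 558 = $14

$14


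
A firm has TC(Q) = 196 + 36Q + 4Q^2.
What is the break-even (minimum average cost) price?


AC(Q) = 196/Q + 36 + 4Q
To minimize: dAC/dQ = -196/Q^2 + 4 = 0
Q^2 = 196/4 = 49
Q* = 7
Min AC = 196/7 + 36 + 4*7
Min AC = 28 + 36 + 28 = 92

92


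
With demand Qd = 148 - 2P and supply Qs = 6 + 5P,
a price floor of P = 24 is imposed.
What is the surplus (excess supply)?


At P = 24:
Qd = 148 - 2*24 = 100
Qs = 6 + 5*24 = 126
Surplus = Qs - Qd = 126 - 100 = 26

26


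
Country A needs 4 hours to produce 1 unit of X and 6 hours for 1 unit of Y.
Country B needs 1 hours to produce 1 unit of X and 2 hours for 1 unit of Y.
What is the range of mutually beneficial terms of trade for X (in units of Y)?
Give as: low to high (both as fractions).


Opportunity cost of X for Country A = hours_X / hours_Y = 4/6 = 2/3 units of Y
Opportunity cost of X for Country B = hours_X / hours_Y = 1/2 = 1/2 units of Y
Terms of trade must be between the two opportunity costs.
Range: 1/2 to 2/3

1/2 to 2/3


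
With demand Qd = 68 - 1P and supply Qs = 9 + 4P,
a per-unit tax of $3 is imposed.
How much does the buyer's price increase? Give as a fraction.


With a per-unit tax, the buyer's price increase depends on relative slopes.
Supply slope: d = 4, Demand slope: b = 1
Buyer's price increase = d * tax / (b + d)
= 4 * 3 / (1 + 4)
= 12 / 5 = 12/5

12/5


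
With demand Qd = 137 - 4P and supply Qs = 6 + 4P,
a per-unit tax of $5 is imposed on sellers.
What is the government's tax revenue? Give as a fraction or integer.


With tax on sellers, new supply: Qs' = 6 + 4(P - 5)
= 4P - 14
New equilibrium quantity:
Q_new = 123/2
Tax revenue = tax * Q_new = 5 * 123/2 = 615/2

615/2


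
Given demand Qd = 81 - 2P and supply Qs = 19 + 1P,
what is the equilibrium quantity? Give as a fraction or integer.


First find equilibrium price:
81 - 2P = 19 + 1P
P* = 62/3 = 62/3
Then substitute into demand:
Q* = 81 - 2 * 62/3 = 119/3

119/3


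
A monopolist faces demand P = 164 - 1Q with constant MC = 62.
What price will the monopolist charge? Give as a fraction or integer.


MR = 164 - 2Q
Set MR = MC: 164 - 2Q = 62
Q* = 51
Substitute into demand:
P* = 164 - 1*51 = 113

113


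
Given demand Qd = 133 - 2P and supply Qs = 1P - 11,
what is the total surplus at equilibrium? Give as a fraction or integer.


Find equilibrium: 133 - 2P = 1P - 11
133 + 11 = 3P
P* = 144/3 = 48
Q* = 1*48 - 11 = 37
Inverse demand: P = 133/2 - Q/2, so P_max = 133/2
Inverse supply: P = 11 + Q/1, so P_min = 11
CS = (1/2) * 37 * (133/2 - 48) = 1369/4
PS = (1/2) * 37 * (48 - 11) = 1369/2
TS = CS + PS = 1369/4 + 1369/2 = 4107/4

4107/4


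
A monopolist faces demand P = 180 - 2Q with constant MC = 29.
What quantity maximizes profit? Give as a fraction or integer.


TR = P*Q = (180 - 2Q)Q = 180Q - 2Q^2
MR = dTR/dQ = 180 - 4Q
Set MR = MC:
180 - 4Q = 29
151 = 4Q
Q* = 151/4 = 151/4

151/4


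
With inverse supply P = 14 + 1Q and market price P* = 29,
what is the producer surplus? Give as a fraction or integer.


Minimum supply price (at Q=0): P_min = 14
Quantity supplied at P* = 29:
Q* = (29 - 14)/1 = 15
PS = (1/2) * Q* * (P* - P_min)
PS = (1/2) * 15 * (29 - 14)
PS = (1/2) * 15 * 15 = 225/2

225/2


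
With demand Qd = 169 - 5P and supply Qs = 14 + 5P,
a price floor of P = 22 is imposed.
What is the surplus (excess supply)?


At P = 22:
Qd = 169 - 5*22 = 59
Qs = 14 + 5*22 = 124
Surplus = Qs - Qd = 124 - 59 = 65

65


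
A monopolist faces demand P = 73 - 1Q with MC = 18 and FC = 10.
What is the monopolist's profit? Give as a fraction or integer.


MR = MC: 73 - 2Q = 18
Q* = 55/2
P* = 73 - 1*55/2 = 91/2
Profit = (P* - MC)*Q* - FC
= (91/2 - 18)*55/2 - 10
= 55/2*55/2 - 10
= 3025/4 - 10 = 2985/4

2985/4


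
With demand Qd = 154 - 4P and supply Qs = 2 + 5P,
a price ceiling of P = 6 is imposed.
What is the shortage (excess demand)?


At P = 6:
Qd = 154 - 4*6 = 130
Qs = 2 + 5*6 = 32
Shortage = Qd - Qs = 130 - 32 = 98

98


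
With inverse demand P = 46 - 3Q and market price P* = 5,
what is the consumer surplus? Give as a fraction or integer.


Maximum willingness to pay (at Q=0): P_max = 46
Quantity demanded at P* = 5:
Q* = (46 - 5)/3 = 41/3
CS = (1/2) * Q* * (P_max - P*)
CS = (1/2) * 41/3 * (46 - 5)
CS = (1/2) * 41/3 * 41 = 1681/6

1681/6


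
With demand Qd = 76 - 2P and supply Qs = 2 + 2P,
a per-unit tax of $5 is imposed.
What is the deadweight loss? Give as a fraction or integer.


Pre-tax equilibrium quantity: Q* = 39
Post-tax equilibrium quantity: Q_tax = 34
Reduction in quantity: Q* - Q_tax = 5
DWL = (1/2) * tax * (Q* - Q_tax)
DWL = (1/2) * 5 * 5 = 25/2

25/2


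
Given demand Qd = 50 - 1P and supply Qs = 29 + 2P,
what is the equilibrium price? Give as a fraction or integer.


At equilibrium, Qd = Qs.
50 - 1P = 29 + 2P
50 - 29 = 1P + 2P
21 = 3P
P* = 21/3 = 7

7


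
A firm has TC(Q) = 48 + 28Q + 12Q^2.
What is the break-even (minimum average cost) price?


AC(Q) = 48/Q + 28 + 12Q
To minimize: dAC/dQ = -48/Q^2 + 12 = 0
Q^2 = 48/12 = 4
Q* = 2
Min AC = 48/2 + 28 + 12*2
Min AC = 24 + 28 + 24 = 76

76


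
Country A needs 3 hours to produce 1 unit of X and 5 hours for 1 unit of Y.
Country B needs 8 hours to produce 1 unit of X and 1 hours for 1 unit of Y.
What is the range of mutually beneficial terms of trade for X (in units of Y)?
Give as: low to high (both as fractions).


Opportunity cost of X for Country A = hours_X / hours_Y = 3/5 = 3/5 units of Y
Opportunity cost of X for Country B = hours_X / hours_Y = 8/1 = 8 units of Y
Terms of trade must be between the two opportunity costs.
Range: 3/5 to 8

3/5 to 8


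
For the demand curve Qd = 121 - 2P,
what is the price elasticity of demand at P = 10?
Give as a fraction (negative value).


dQ/dP = -2
At P = 10: Q = 121 - 2*10 = 101
E = (dQ/dP)(P/Q) = (-2)(10/101) = -20/101

-20/101


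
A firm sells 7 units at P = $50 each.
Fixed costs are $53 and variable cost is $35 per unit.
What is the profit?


Total Revenue = P * Q = 50 * 7 = $350
Total Cost = FC + VC*Q = 53 + 35*7 = $298
Profit = TR - TC = 350 - 298 = $52

$52


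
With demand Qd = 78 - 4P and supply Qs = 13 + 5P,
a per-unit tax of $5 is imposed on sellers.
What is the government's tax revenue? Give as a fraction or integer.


With tax on sellers, new supply: Qs' = 13 + 5(P - 5)
= 5P - 12
New equilibrium quantity:
Q_new = 38
Tax revenue = tax * Q_new = 5 * 38 = 190

190


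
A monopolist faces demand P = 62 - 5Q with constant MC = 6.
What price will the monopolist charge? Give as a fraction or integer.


MR = 62 - 10Q
Set MR = MC: 62 - 10Q = 6
Q* = 28/5
Substitute into demand:
P* = 62 - 5*28/5 = 34

34


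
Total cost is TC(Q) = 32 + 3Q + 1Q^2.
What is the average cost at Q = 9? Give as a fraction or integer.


TC(9) = 32 + 3*9 + 1*9^2
TC(9) = 32 + 27 + 81 = 140
AC = TC/Q = 140/9 = 140/9

140/9


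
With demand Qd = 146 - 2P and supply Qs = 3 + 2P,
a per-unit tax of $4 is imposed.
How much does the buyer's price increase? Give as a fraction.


With a per-unit tax, the buyer's price increase depends on relative slopes.
Supply slope: d = 2, Demand slope: b = 2
Buyer's price increase = d * tax / (b + d)
= 2 * 4 / (2 + 2)
= 8 / 4 = 2

2


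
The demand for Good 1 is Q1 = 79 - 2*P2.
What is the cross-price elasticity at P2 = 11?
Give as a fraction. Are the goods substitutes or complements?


dQ1/dP2 = -2
At P2 = 11: Q1 = 79 - 2*11 = 57
Exy = (dQ1/dP2)(P2/Q1) = -2 * 11 / 57 = -22/57
Since Exy < 0, the goods are complements.

-22/57 (complements)


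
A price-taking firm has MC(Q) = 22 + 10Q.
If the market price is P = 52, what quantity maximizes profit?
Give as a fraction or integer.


In perfect competition, profit is maximized where P = MC.
52 = 22 + 10Q
30 = 10Q
Q* = 30/10 = 3

3


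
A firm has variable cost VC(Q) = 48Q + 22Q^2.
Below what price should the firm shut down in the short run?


AVC(Q) = VC(Q)/Q = 48 + 22Q
AVC is increasing in Q, so minimum AVC is at Q -> 0+.
Min AVC = 48
The firm should shut down if P < 48.

48


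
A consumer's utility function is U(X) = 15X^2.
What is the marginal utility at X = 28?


MU = dU/dX = 15*2*X^(2-1)
MU = 30*X^1
At X = 28:
MU = 30 * 28^1
MU = 30 * 28 = 840

840


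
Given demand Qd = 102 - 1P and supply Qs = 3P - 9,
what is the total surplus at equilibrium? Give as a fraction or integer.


Find equilibrium: 102 - 1P = 3P - 9
102 + 9 = 4P
P* = 111/4 = 111/4
Q* = 3*111/4 - 9 = 297/4
Inverse demand: P = 102 - Q/1, so P_max = 102
Inverse supply: P = 3 + Q/3, so P_min = 3
CS = (1/2) * 297/4 * (102 - 111/4) = 88209/32
PS = (1/2) * 297/4 * (111/4 - 3) = 29403/32
TS = CS + PS = 88209/32 + 29403/32 = 29403/8

29403/8


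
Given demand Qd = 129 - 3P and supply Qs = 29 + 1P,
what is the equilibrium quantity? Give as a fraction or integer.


First find equilibrium price:
129 - 3P = 29 + 1P
P* = 100/4 = 25
Then substitute into demand:
Q* = 129 - 3 * 25 = 54

54


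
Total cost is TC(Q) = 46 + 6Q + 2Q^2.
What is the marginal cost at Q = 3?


MC = dTC/dQ = 6 + 2*2*Q
At Q = 3:
MC = 6 + 4*3
MC = 6 + 12 = 18

18
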